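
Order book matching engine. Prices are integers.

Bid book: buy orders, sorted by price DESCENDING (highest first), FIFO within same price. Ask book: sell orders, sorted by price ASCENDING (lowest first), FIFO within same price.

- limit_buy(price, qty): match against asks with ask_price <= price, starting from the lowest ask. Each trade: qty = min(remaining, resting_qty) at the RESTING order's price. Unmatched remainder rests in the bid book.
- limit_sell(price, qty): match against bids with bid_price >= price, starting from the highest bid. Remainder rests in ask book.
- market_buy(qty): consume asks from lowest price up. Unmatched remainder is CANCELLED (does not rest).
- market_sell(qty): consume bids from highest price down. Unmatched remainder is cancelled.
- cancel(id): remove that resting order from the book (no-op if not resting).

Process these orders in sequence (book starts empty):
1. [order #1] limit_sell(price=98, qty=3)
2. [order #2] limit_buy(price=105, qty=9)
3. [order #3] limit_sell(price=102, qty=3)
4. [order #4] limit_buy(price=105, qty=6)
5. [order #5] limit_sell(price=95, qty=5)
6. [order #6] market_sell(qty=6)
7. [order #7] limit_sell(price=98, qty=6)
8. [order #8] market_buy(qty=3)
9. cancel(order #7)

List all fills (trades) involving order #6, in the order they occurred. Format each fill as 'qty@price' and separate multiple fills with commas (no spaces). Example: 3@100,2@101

After op 1 [order #1] limit_sell(price=98, qty=3): fills=none; bids=[-] asks=[#1:3@98]
After op 2 [order #2] limit_buy(price=105, qty=9): fills=#2x#1:3@98; bids=[#2:6@105] asks=[-]
After op 3 [order #3] limit_sell(price=102, qty=3): fills=#2x#3:3@105; bids=[#2:3@105] asks=[-]
After op 4 [order #4] limit_buy(price=105, qty=6): fills=none; bids=[#2:3@105 #4:6@105] asks=[-]
After op 5 [order #5] limit_sell(price=95, qty=5): fills=#2x#5:3@105 #4x#5:2@105; bids=[#4:4@105] asks=[-]
After op 6 [order #6] market_sell(qty=6): fills=#4x#6:4@105; bids=[-] asks=[-]
After op 7 [order #7] limit_sell(price=98, qty=6): fills=none; bids=[-] asks=[#7:6@98]
After op 8 [order #8] market_buy(qty=3): fills=#8x#7:3@98; bids=[-] asks=[#7:3@98]
After op 9 cancel(order #7): fills=none; bids=[-] asks=[-]

Answer: 4@105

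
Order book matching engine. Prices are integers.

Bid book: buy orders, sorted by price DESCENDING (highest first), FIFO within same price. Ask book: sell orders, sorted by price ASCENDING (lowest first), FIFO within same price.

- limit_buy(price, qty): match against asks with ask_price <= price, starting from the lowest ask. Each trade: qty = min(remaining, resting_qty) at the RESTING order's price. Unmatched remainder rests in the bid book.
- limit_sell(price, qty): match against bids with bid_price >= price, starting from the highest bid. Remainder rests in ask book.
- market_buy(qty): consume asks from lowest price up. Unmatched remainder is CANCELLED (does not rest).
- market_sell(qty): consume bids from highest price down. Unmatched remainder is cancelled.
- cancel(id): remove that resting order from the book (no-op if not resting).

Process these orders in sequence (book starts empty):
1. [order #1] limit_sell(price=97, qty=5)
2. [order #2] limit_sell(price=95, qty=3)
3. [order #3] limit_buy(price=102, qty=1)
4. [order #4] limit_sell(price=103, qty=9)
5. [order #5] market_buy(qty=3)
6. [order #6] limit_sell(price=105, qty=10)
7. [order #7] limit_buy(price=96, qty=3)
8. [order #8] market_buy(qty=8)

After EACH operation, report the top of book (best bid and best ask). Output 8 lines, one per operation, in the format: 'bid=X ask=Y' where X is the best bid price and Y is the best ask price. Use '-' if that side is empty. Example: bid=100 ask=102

Answer: bid=- ask=97
bid=- ask=95
bid=- ask=95
bid=- ask=95
bid=- ask=97
bid=- ask=97
bid=96 ask=97
bid=96 ask=103

Derivation:
After op 1 [order #1] limit_sell(price=97, qty=5): fills=none; bids=[-] asks=[#1:5@97]
After op 2 [order #2] limit_sell(price=95, qty=3): fills=none; bids=[-] asks=[#2:3@95 #1:5@97]
After op 3 [order #3] limit_buy(price=102, qty=1): fills=#3x#2:1@95; bids=[-] asks=[#2:2@95 #1:5@97]
After op 4 [order #4] limit_sell(price=103, qty=9): fills=none; bids=[-] asks=[#2:2@95 #1:5@97 #4:9@103]
After op 5 [order #5] market_buy(qty=3): fills=#5x#2:2@95 #5x#1:1@97; bids=[-] asks=[#1:4@97 #4:9@103]
After op 6 [order #6] limit_sell(price=105, qty=10): fills=none; bids=[-] asks=[#1:4@97 #4:9@103 #6:10@105]
After op 7 [order #7] limit_buy(price=96, qty=3): fills=none; bids=[#7:3@96] asks=[#1:4@97 #4:9@103 #6:10@105]
After op 8 [order #8] market_buy(qty=8): fills=#8x#1:4@97 #8x#4:4@103; bids=[#7:3@96] asks=[#4:5@103 #6:10@105]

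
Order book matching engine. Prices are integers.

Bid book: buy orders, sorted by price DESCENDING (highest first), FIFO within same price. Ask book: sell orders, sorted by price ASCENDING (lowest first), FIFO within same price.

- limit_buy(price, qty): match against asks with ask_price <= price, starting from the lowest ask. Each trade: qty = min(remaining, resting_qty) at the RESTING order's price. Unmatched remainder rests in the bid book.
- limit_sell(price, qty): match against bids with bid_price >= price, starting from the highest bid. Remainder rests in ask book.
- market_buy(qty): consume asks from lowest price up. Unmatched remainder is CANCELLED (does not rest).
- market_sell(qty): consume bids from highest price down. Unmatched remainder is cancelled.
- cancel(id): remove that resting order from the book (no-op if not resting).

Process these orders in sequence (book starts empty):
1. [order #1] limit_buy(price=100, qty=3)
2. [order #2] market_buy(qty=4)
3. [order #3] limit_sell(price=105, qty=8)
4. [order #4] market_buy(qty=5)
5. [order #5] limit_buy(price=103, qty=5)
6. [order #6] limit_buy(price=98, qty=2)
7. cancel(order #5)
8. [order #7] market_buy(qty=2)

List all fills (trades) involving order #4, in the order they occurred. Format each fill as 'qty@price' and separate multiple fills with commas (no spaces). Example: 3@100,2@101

After op 1 [order #1] limit_buy(price=100, qty=3): fills=none; bids=[#1:3@100] asks=[-]
After op 2 [order #2] market_buy(qty=4): fills=none; bids=[#1:3@100] asks=[-]
After op 3 [order #3] limit_sell(price=105, qty=8): fills=none; bids=[#1:3@100] asks=[#3:8@105]
After op 4 [order #4] market_buy(qty=5): fills=#4x#3:5@105; bids=[#1:3@100] asks=[#3:3@105]
After op 5 [order #5] limit_buy(price=103, qty=5): fills=none; bids=[#5:5@103 #1:3@100] asks=[#3:3@105]
After op 6 [order #6] limit_buy(price=98, qty=2): fills=none; bids=[#5:5@103 #1:3@100 #6:2@98] asks=[#3:3@105]
After op 7 cancel(order #5): fills=none; bids=[#1:3@100 #6:2@98] asks=[#3:3@105]
After op 8 [order #7] market_buy(qty=2): fills=#7x#3:2@105; bids=[#1:3@100 #6:2@98] asks=[#3:1@105]

Answer: 5@105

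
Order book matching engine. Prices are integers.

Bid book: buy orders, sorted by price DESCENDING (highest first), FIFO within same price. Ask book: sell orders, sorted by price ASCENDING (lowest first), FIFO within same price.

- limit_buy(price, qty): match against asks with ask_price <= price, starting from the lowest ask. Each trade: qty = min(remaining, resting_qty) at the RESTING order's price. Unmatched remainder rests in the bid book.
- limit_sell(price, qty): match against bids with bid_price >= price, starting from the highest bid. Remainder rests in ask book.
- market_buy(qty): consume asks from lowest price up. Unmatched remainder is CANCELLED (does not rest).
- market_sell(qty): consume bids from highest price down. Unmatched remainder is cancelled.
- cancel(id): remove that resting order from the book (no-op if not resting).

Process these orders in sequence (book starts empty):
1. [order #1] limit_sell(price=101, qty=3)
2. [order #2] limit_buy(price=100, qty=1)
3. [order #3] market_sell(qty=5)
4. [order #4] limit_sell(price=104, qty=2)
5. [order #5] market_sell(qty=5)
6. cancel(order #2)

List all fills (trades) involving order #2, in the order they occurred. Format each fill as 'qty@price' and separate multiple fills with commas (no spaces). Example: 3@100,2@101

Answer: 1@100

Derivation:
After op 1 [order #1] limit_sell(price=101, qty=3): fills=none; bids=[-] asks=[#1:3@101]
After op 2 [order #2] limit_buy(price=100, qty=1): fills=none; bids=[#2:1@100] asks=[#1:3@101]
After op 3 [order #3] market_sell(qty=5): fills=#2x#3:1@100; bids=[-] asks=[#1:3@101]
After op 4 [order #4] limit_sell(price=104, qty=2): fills=none; bids=[-] asks=[#1:3@101 #4:2@104]
After op 5 [order #5] market_sell(qty=5): fills=none; bids=[-] asks=[#1:3@101 #4:2@104]
After op 6 cancel(order #2): fills=none; bids=[-] asks=[#1:3@101 #4:2@104]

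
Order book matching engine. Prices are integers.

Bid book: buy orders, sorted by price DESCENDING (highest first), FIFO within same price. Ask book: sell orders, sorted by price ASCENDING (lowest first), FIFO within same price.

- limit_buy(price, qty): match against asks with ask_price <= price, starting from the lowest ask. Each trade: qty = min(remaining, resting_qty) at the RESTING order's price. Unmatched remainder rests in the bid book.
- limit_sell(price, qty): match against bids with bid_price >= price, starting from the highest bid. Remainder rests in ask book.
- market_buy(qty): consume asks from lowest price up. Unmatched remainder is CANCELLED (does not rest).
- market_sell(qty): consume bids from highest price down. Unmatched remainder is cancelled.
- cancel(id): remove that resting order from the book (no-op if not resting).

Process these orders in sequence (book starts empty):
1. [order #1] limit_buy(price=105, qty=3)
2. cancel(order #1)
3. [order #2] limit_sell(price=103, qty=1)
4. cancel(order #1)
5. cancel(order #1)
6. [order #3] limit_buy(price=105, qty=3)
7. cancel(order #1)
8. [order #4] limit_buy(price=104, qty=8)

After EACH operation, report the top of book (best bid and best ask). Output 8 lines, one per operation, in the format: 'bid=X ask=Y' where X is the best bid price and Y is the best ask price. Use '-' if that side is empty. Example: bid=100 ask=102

After op 1 [order #1] limit_buy(price=105, qty=3): fills=none; bids=[#1:3@105] asks=[-]
After op 2 cancel(order #1): fills=none; bids=[-] asks=[-]
After op 3 [order #2] limit_sell(price=103, qty=1): fills=none; bids=[-] asks=[#2:1@103]
After op 4 cancel(order #1): fills=none; bids=[-] asks=[#2:1@103]
After op 5 cancel(order #1): fills=none; bids=[-] asks=[#2:1@103]
After op 6 [order #3] limit_buy(price=105, qty=3): fills=#3x#2:1@103; bids=[#3:2@105] asks=[-]
After op 7 cancel(order #1): fills=none; bids=[#3:2@105] asks=[-]
After op 8 [order #4] limit_buy(price=104, qty=8): fills=none; bids=[#3:2@105 #4:8@104] asks=[-]

Answer: bid=105 ask=-
bid=- ask=-
bid=- ask=103
bid=- ask=103
bid=- ask=103
bid=105 ask=-
bid=105 ask=-
bid=105 ask=-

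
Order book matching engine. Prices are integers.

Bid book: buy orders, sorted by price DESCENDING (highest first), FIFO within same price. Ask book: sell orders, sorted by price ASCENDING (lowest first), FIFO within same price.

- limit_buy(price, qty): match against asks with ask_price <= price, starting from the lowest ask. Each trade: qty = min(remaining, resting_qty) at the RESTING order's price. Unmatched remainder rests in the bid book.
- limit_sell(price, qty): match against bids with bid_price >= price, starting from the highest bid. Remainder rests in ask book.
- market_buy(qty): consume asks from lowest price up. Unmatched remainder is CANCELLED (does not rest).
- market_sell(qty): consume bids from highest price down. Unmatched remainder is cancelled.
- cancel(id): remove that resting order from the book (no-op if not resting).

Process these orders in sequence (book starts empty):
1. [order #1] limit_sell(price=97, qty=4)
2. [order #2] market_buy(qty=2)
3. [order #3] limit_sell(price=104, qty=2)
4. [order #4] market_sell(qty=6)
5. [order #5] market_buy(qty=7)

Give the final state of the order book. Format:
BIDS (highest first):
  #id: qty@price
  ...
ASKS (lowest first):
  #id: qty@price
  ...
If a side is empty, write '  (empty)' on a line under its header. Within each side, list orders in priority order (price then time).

After op 1 [order #1] limit_sell(price=97, qty=4): fills=none; bids=[-] asks=[#1:4@97]
After op 2 [order #2] market_buy(qty=2): fills=#2x#1:2@97; bids=[-] asks=[#1:2@97]
After op 3 [order #3] limit_sell(price=104, qty=2): fills=none; bids=[-] asks=[#1:2@97 #3:2@104]
After op 4 [order #4] market_sell(qty=6): fills=none; bids=[-] asks=[#1:2@97 #3:2@104]
After op 5 [order #5] market_buy(qty=7): fills=#5x#1:2@97 #5x#3:2@104; bids=[-] asks=[-]

Answer: BIDS (highest first):
  (empty)
ASKS (lowest first):
  (empty)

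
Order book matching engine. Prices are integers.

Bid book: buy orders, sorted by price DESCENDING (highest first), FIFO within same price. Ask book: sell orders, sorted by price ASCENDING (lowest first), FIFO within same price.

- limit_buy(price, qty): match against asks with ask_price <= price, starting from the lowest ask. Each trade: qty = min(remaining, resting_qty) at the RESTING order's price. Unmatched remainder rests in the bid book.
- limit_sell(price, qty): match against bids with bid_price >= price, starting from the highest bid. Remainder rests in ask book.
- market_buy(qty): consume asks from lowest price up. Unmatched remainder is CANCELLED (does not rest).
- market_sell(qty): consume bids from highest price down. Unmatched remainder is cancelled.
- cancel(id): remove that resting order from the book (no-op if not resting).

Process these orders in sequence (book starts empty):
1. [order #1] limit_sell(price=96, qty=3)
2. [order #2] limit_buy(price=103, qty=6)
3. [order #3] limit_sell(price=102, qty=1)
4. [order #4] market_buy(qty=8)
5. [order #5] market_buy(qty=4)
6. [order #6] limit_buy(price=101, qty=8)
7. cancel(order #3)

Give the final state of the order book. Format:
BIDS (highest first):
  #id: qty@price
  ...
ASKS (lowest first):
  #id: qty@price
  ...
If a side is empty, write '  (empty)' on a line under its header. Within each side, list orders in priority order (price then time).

Answer: BIDS (highest first):
  #2: 2@103
  #6: 8@101
ASKS (lowest first):
  (empty)

Derivation:
After op 1 [order #1] limit_sell(price=96, qty=3): fills=none; bids=[-] asks=[#1:3@96]
After op 2 [order #2] limit_buy(price=103, qty=6): fills=#2x#1:3@96; bids=[#2:3@103] asks=[-]
After op 3 [order #3] limit_sell(price=102, qty=1): fills=#2x#3:1@103; bids=[#2:2@103] asks=[-]
After op 4 [order #4] market_buy(qty=8): fills=none; bids=[#2:2@103] asks=[-]
After op 5 [order #5] market_buy(qty=4): fills=none; bids=[#2:2@103] asks=[-]
After op 6 [order #6] limit_buy(price=101, qty=8): fills=none; bids=[#2:2@103 #6:8@101] asks=[-]
After op 7 cancel(order #3): fills=none; bids=[#2:2@103 #6:8@101] asks=[-]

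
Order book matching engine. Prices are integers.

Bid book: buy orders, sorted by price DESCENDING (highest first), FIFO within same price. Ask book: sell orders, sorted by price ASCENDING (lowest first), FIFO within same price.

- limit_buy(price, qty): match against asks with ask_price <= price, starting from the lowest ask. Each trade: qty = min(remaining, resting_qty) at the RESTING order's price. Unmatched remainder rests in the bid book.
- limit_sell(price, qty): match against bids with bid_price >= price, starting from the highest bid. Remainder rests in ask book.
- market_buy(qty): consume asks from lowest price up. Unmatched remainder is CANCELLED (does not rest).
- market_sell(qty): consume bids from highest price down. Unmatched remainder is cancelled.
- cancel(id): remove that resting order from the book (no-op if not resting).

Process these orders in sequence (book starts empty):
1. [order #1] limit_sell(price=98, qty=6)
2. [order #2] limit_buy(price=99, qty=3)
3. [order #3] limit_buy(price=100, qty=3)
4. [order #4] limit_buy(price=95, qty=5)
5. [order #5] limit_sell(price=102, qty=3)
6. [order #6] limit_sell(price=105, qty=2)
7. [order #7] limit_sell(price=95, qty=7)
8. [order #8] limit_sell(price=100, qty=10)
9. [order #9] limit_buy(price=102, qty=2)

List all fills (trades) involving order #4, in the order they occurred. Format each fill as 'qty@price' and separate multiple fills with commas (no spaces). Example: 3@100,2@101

Answer: 5@95

Derivation:
After op 1 [order #1] limit_sell(price=98, qty=6): fills=none; bids=[-] asks=[#1:6@98]
After op 2 [order #2] limit_buy(price=99, qty=3): fills=#2x#1:3@98; bids=[-] asks=[#1:3@98]
After op 3 [order #3] limit_buy(price=100, qty=3): fills=#3x#1:3@98; bids=[-] asks=[-]
After op 4 [order #4] limit_buy(price=95, qty=5): fills=none; bids=[#4:5@95] asks=[-]
After op 5 [order #5] limit_sell(price=102, qty=3): fills=none; bids=[#4:5@95] asks=[#5:3@102]
After op 6 [order #6] limit_sell(price=105, qty=2): fills=none; bids=[#4:5@95] asks=[#5:3@102 #6:2@105]
After op 7 [order #7] limit_sell(price=95, qty=7): fills=#4x#7:5@95; bids=[-] asks=[#7:2@95 #5:3@102 #6:2@105]
After op 8 [order #8] limit_sell(price=100, qty=10): fills=none; bids=[-] asks=[#7:2@95 #8:10@100 #5:3@102 #6:2@105]
After op 9 [order #9] limit_buy(price=102, qty=2): fills=#9x#7:2@95; bids=[-] asks=[#8:10@100 #5:3@102 #6:2@105]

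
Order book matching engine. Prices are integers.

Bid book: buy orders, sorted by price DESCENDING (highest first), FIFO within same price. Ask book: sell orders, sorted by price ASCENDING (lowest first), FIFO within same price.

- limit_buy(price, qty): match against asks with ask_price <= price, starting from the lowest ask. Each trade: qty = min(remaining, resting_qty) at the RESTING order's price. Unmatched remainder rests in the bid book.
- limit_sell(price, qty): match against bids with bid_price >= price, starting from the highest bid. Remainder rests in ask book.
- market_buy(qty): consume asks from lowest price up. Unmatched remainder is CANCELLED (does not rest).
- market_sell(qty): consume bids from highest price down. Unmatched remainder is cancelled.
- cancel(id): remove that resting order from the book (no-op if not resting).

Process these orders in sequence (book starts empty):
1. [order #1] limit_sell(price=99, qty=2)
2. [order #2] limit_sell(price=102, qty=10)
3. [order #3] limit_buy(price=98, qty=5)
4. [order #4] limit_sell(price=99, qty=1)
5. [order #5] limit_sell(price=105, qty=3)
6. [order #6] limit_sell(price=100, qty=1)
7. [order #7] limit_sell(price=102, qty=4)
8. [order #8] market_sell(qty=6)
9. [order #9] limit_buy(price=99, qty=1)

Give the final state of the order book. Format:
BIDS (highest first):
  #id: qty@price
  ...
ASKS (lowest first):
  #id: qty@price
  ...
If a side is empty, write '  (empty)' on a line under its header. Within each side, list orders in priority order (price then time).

Answer: BIDS (highest first):
  (empty)
ASKS (lowest first):
  #1: 1@99
  #4: 1@99
  #6: 1@100
  #2: 10@102
  #7: 4@102
  #5: 3@105

Derivation:
After op 1 [order #1] limit_sell(price=99, qty=2): fills=none; bids=[-] asks=[#1:2@99]
After op 2 [order #2] limit_sell(price=102, qty=10): fills=none; bids=[-] asks=[#1:2@99 #2:10@102]
After op 3 [order #3] limit_buy(price=98, qty=5): fills=none; bids=[#3:5@98] asks=[#1:2@99 #2:10@102]
After op 4 [order #4] limit_sell(price=99, qty=1): fills=none; bids=[#3:5@98] asks=[#1:2@99 #4:1@99 #2:10@102]
After op 5 [order #5] limit_sell(price=105, qty=3): fills=none; bids=[#3:5@98] asks=[#1:2@99 #4:1@99 #2:10@102 #5:3@105]
After op 6 [order #6] limit_sell(price=100, qty=1): fills=none; bids=[#3:5@98] asks=[#1:2@99 #4:1@99 #6:1@100 #2:10@102 #5:3@105]
After op 7 [order #7] limit_sell(price=102, qty=4): fills=none; bids=[#3:5@98] asks=[#1:2@99 #4:1@99 #6:1@100 #2:10@102 #7:4@102 #5:3@105]
After op 8 [order #8] market_sell(qty=6): fills=#3x#8:5@98; bids=[-] asks=[#1:2@99 #4:1@99 #6:1@100 #2:10@102 #7:4@102 #5:3@105]
After op 9 [order #9] limit_buy(price=99, qty=1): fills=#9x#1:1@99; bids=[-] asks=[#1:1@99 #4:1@99 #6:1@100 #2:10@102 #7:4@102 #5:3@105]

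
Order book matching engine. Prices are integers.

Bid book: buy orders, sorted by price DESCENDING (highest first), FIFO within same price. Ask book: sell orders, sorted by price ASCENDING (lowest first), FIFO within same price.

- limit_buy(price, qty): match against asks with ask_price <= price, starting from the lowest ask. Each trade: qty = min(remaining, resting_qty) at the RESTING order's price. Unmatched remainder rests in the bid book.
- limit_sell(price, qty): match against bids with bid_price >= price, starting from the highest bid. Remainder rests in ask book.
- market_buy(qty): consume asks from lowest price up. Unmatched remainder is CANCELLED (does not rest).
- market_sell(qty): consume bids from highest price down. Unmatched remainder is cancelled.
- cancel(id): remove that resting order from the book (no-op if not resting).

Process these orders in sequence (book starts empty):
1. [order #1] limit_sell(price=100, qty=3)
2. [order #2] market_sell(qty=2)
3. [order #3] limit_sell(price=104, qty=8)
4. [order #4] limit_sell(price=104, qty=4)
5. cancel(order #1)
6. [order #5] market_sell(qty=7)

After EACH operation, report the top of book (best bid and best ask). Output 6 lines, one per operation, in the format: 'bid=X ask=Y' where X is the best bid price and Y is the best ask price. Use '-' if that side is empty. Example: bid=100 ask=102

After op 1 [order #1] limit_sell(price=100, qty=3): fills=none; bids=[-] asks=[#1:3@100]
After op 2 [order #2] market_sell(qty=2): fills=none; bids=[-] asks=[#1:3@100]
After op 3 [order #3] limit_sell(price=104, qty=8): fills=none; bids=[-] asks=[#1:3@100 #3:8@104]
After op 4 [order #4] limit_sell(price=104, qty=4): fills=none; bids=[-] asks=[#1:3@100 #3:8@104 #4:4@104]
After op 5 cancel(order #1): fills=none; bids=[-] asks=[#3:8@104 #4:4@104]
After op 6 [order #5] market_sell(qty=7): fills=none; bids=[-] asks=[#3:8@104 #4:4@104]

Answer: bid=- ask=100
bid=- ask=100
bid=- ask=100
bid=- ask=100
bid=- ask=104
bid=- ask=104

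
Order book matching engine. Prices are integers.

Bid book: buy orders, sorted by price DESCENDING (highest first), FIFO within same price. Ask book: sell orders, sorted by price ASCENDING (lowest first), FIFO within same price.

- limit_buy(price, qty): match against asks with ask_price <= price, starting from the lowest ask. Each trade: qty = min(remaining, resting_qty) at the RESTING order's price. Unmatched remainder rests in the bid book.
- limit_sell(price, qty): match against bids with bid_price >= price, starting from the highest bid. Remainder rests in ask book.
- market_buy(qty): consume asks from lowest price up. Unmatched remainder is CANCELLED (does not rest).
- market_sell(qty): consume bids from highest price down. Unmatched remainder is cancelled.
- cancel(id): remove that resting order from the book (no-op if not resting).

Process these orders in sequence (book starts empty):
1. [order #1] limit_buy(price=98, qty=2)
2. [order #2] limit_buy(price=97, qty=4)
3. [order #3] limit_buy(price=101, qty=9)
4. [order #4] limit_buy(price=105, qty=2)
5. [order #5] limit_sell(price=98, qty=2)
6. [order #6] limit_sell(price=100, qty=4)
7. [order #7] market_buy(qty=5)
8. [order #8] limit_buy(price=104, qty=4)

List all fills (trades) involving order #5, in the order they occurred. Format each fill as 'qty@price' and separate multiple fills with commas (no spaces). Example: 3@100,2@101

Answer: 2@105

Derivation:
After op 1 [order #1] limit_buy(price=98, qty=2): fills=none; bids=[#1:2@98] asks=[-]
After op 2 [order #2] limit_buy(price=97, qty=4): fills=none; bids=[#1:2@98 #2:4@97] asks=[-]
After op 3 [order #3] limit_buy(price=101, qty=9): fills=none; bids=[#3:9@101 #1:2@98 #2:4@97] asks=[-]
After op 4 [order #4] limit_buy(price=105, qty=2): fills=none; bids=[#4:2@105 #3:9@101 #1:2@98 #2:4@97] asks=[-]
After op 5 [order #5] limit_sell(price=98, qty=2): fills=#4x#5:2@105; bids=[#3:9@101 #1:2@98 #2:4@97] asks=[-]
After op 6 [order #6] limit_sell(price=100, qty=4): fills=#3x#6:4@101; bids=[#3:5@101 #1:2@98 #2:4@97] asks=[-]
After op 7 [order #7] market_buy(qty=5): fills=none; bids=[#3:5@101 #1:2@98 #2:4@97] asks=[-]
After op 8 [order #8] limit_buy(price=104, qty=4): fills=none; bids=[#8:4@104 #3:5@101 #1:2@98 #2:4@97] asks=[-]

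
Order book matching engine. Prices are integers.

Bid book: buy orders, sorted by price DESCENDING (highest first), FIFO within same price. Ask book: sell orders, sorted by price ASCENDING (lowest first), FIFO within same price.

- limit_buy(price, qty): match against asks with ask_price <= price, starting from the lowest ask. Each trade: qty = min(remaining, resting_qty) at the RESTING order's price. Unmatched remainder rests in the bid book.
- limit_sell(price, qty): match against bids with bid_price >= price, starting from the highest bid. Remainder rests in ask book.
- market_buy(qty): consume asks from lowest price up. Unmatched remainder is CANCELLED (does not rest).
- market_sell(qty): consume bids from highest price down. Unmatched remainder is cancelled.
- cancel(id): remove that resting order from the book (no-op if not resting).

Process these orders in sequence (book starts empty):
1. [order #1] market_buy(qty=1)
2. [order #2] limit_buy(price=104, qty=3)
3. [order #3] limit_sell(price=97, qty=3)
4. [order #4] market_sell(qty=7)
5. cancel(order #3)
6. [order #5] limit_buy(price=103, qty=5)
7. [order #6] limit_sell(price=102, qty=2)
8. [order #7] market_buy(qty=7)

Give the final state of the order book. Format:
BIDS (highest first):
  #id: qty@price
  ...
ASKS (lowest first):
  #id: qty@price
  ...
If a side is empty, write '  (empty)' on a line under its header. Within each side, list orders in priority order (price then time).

After op 1 [order #1] market_buy(qty=1): fills=none; bids=[-] asks=[-]
After op 2 [order #2] limit_buy(price=104, qty=3): fills=none; bids=[#2:3@104] asks=[-]
After op 3 [order #3] limit_sell(price=97, qty=3): fills=#2x#3:3@104; bids=[-] asks=[-]
After op 4 [order #4] market_sell(qty=7): fills=none; bids=[-] asks=[-]
After op 5 cancel(order #3): fills=none; bids=[-] asks=[-]
After op 6 [order #5] limit_buy(price=103, qty=5): fills=none; bids=[#5:5@103] asks=[-]
After op 7 [order #6] limit_sell(price=102, qty=2): fills=#5x#6:2@103; bids=[#5:3@103] asks=[-]
After op 8 [order #7] market_buy(qty=7): fills=none; bids=[#5:3@103] asks=[-]

Answer: BIDS (highest first):
  #5: 3@103
ASKS (lowest first):
  (empty)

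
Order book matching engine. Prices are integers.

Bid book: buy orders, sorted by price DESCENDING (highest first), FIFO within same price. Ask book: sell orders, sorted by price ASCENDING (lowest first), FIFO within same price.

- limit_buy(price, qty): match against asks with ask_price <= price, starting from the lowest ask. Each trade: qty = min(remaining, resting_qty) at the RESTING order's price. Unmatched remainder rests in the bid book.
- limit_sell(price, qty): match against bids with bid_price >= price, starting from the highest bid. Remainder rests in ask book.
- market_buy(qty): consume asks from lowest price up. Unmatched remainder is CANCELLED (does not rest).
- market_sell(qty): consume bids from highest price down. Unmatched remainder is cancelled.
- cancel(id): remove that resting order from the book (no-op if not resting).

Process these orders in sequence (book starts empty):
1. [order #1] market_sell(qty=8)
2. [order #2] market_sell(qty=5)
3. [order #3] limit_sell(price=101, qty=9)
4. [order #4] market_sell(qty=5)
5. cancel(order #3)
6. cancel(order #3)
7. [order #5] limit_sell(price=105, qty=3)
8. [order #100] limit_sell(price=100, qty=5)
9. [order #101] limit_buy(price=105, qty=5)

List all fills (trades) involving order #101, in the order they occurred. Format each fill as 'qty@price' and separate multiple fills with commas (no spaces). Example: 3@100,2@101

After op 1 [order #1] market_sell(qty=8): fills=none; bids=[-] asks=[-]
After op 2 [order #2] market_sell(qty=5): fills=none; bids=[-] asks=[-]
After op 3 [order #3] limit_sell(price=101, qty=9): fills=none; bids=[-] asks=[#3:9@101]
After op 4 [order #4] market_sell(qty=5): fills=none; bids=[-] asks=[#3:9@101]
After op 5 cancel(order #3): fills=none; bids=[-] asks=[-]
After op 6 cancel(order #3): fills=none; bids=[-] asks=[-]
After op 7 [order #5] limit_sell(price=105, qty=3): fills=none; bids=[-] asks=[#5:3@105]
After op 8 [order #100] limit_sell(price=100, qty=5): fills=none; bids=[-] asks=[#100:5@100 #5:3@105]
After op 9 [order #101] limit_buy(price=105, qty=5): fills=#101x#100:5@100; bids=[-] asks=[#5:3@105]

Answer: 5@100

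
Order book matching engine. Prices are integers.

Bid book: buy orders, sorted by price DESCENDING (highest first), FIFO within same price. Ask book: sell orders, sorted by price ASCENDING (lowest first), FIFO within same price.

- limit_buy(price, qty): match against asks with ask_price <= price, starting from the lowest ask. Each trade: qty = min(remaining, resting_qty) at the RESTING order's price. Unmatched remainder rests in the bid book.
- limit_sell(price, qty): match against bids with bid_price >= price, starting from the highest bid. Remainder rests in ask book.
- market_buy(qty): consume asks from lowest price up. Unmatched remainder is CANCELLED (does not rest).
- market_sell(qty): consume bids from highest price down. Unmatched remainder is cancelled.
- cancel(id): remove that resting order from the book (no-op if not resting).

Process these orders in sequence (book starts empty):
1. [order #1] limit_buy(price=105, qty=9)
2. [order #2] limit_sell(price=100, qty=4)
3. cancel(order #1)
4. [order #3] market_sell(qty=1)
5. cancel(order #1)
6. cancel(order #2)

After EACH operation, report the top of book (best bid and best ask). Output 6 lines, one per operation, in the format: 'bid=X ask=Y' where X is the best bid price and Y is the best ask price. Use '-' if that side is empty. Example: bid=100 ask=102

After op 1 [order #1] limit_buy(price=105, qty=9): fills=none; bids=[#1:9@105] asks=[-]
After op 2 [order #2] limit_sell(price=100, qty=4): fills=#1x#2:4@105; bids=[#1:5@105] asks=[-]
After op 3 cancel(order #1): fills=none; bids=[-] asks=[-]
After op 4 [order #3] market_sell(qty=1): fills=none; bids=[-] asks=[-]
After op 5 cancel(order #1): fills=none; bids=[-] asks=[-]
After op 6 cancel(order #2): fills=none; bids=[-] asks=[-]

Answer: bid=105 ask=-
bid=105 ask=-
bid=- ask=-
bid=- ask=-
bid=- ask=-
bid=- ask=-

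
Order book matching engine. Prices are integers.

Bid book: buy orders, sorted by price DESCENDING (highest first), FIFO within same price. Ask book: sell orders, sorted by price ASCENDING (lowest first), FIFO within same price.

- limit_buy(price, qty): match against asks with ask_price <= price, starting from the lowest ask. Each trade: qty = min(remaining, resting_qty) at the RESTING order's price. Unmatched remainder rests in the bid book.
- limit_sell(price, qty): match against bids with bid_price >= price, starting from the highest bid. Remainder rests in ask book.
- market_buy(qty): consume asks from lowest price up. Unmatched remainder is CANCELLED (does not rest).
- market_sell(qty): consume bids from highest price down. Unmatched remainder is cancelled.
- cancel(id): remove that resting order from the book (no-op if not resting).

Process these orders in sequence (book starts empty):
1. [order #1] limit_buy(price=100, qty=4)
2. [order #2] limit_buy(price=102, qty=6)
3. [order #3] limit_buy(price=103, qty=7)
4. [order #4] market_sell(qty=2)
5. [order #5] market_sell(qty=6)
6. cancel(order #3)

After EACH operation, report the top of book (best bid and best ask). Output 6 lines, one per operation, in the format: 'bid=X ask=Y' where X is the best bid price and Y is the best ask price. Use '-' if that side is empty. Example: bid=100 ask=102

Answer: bid=100 ask=-
bid=102 ask=-
bid=103 ask=-
bid=103 ask=-
bid=102 ask=-
bid=102 ask=-

Derivation:
After op 1 [order #1] limit_buy(price=100, qty=4): fills=none; bids=[#1:4@100] asks=[-]
After op 2 [order #2] limit_buy(price=102, qty=6): fills=none; bids=[#2:6@102 #1:4@100] asks=[-]
After op 3 [order #3] limit_buy(price=103, qty=7): fills=none; bids=[#3:7@103 #2:6@102 #1:4@100] asks=[-]
After op 4 [order #4] market_sell(qty=2): fills=#3x#4:2@103; bids=[#3:5@103 #2:6@102 #1:4@100] asks=[-]
After op 5 [order #5] market_sell(qty=6): fills=#3x#5:5@103 #2x#5:1@102; bids=[#2:5@102 #1:4@100] asks=[-]
After op 6 cancel(order #3): fills=none; bids=[#2:5@102 #1:4@100] asks=[-]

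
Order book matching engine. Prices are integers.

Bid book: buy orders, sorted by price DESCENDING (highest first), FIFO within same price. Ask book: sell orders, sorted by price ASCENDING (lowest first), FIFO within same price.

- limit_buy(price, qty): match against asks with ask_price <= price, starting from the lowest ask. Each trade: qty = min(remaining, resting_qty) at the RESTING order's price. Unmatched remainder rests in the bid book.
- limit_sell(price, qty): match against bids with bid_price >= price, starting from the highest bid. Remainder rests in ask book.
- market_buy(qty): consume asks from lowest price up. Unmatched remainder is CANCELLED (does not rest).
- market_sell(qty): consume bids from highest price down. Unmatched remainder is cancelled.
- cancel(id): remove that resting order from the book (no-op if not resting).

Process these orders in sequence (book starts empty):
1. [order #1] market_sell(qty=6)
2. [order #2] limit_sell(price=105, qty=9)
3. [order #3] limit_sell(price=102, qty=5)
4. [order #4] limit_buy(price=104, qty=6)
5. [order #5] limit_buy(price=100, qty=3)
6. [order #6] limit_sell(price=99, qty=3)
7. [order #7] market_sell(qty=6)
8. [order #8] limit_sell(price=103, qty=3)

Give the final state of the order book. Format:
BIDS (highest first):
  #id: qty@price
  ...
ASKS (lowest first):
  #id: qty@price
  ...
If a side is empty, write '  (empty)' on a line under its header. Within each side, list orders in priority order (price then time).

After op 1 [order #1] market_sell(qty=6): fills=none; bids=[-] asks=[-]
After op 2 [order #2] limit_sell(price=105, qty=9): fills=none; bids=[-] asks=[#2:9@105]
After op 3 [order #3] limit_sell(price=102, qty=5): fills=none; bids=[-] asks=[#3:5@102 #2:9@105]
After op 4 [order #4] limit_buy(price=104, qty=6): fills=#4x#3:5@102; bids=[#4:1@104] asks=[#2:9@105]
After op 5 [order #5] limit_buy(price=100, qty=3): fills=none; bids=[#4:1@104 #5:3@100] asks=[#2:9@105]
After op 6 [order #6] limit_sell(price=99, qty=3): fills=#4x#6:1@104 #5x#6:2@100; bids=[#5:1@100] asks=[#2:9@105]
After op 7 [order #7] market_sell(qty=6): fills=#5x#7:1@100; bids=[-] asks=[#2:9@105]
After op 8 [order #8] limit_sell(price=103, qty=3): fills=none; bids=[-] asks=[#8:3@103 #2:9@105]

Answer: BIDS (highest first):
  (empty)
ASKS (lowest first):
  #8: 3@103
  #2: 9@105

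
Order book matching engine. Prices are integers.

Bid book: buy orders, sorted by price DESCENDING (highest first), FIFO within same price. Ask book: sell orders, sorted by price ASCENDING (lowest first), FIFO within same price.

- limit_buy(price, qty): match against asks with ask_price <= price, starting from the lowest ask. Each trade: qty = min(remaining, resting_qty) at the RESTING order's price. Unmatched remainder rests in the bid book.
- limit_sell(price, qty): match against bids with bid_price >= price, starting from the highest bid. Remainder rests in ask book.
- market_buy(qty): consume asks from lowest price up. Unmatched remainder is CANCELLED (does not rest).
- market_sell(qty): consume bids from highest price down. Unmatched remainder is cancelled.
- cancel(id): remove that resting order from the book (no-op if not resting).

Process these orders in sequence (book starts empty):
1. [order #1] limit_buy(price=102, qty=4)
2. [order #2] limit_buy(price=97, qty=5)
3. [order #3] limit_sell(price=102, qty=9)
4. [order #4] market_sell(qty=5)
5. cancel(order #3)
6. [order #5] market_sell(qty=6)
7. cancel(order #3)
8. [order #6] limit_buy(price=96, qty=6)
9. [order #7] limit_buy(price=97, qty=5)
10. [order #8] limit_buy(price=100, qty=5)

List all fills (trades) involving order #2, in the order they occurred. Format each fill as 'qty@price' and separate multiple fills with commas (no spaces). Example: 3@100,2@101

After op 1 [order #1] limit_buy(price=102, qty=4): fills=none; bids=[#1:4@102] asks=[-]
After op 2 [order #2] limit_buy(price=97, qty=5): fills=none; bids=[#1:4@102 #2:5@97] asks=[-]
After op 3 [order #3] limit_sell(price=102, qty=9): fills=#1x#3:4@102; bids=[#2:5@97] asks=[#3:5@102]
After op 4 [order #4] market_sell(qty=5): fills=#2x#4:5@97; bids=[-] asks=[#3:5@102]
After op 5 cancel(order #3): fills=none; bids=[-] asks=[-]
After op 6 [order #5] market_sell(qty=6): fills=none; bids=[-] asks=[-]
After op 7 cancel(order #3): fills=none; bids=[-] asks=[-]
After op 8 [order #6] limit_buy(price=96, qty=6): fills=none; bids=[#6:6@96] asks=[-]
After op 9 [order #7] limit_buy(price=97, qty=5): fills=none; bids=[#7:5@97 #6:6@96] asks=[-]
After op 10 [order #8] limit_buy(price=100, qty=5): fills=none; bids=[#8:5@100 #7:5@97 #6:6@96] asks=[-]

Answer: 5@97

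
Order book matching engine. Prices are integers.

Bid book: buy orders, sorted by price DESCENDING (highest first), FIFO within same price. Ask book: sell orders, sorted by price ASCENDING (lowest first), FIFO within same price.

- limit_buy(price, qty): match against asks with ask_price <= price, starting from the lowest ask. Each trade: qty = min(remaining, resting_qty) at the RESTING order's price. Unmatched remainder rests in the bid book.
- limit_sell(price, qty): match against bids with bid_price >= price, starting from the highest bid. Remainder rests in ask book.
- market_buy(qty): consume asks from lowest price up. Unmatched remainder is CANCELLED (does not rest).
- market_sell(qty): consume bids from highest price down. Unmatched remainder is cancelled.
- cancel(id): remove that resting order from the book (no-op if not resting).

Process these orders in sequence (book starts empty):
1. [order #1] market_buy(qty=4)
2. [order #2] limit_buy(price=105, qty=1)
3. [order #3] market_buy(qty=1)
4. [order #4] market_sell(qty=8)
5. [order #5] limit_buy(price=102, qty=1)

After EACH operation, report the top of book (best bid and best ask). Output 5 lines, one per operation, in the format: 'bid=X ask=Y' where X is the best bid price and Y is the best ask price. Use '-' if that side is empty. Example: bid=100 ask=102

Answer: bid=- ask=-
bid=105 ask=-
bid=105 ask=-
bid=- ask=-
bid=102 ask=-

Derivation:
After op 1 [order #1] market_buy(qty=4): fills=none; bids=[-] asks=[-]
After op 2 [order #2] limit_buy(price=105, qty=1): fills=none; bids=[#2:1@105] asks=[-]
After op 3 [order #3] market_buy(qty=1): fills=none; bids=[#2:1@105] asks=[-]
After op 4 [order #4] market_sell(qty=8): fills=#2x#4:1@105; bids=[-] asks=[-]
After op 5 [order #5] limit_buy(price=102, qty=1): fills=none; bids=[#5:1@102] asks=[-]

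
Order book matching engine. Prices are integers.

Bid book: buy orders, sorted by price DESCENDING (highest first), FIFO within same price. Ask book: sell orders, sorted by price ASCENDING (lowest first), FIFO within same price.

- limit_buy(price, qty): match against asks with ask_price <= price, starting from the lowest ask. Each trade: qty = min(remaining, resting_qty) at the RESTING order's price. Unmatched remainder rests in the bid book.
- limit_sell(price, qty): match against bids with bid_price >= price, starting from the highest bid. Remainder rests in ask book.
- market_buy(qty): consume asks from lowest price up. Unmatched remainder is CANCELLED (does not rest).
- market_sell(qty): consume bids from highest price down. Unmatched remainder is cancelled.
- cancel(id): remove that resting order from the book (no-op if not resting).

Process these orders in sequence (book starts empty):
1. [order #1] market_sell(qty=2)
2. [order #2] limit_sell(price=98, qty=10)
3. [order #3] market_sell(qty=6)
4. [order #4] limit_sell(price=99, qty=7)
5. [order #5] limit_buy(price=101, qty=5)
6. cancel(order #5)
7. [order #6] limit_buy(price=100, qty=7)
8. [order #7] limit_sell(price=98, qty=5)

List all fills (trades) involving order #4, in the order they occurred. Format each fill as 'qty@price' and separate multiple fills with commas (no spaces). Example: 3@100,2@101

After op 1 [order #1] market_sell(qty=2): fills=none; bids=[-] asks=[-]
After op 2 [order #2] limit_sell(price=98, qty=10): fills=none; bids=[-] asks=[#2:10@98]
After op 3 [order #3] market_sell(qty=6): fills=none; bids=[-] asks=[#2:10@98]
After op 4 [order #4] limit_sell(price=99, qty=7): fills=none; bids=[-] asks=[#2:10@98 #4:7@99]
After op 5 [order #5] limit_buy(price=101, qty=5): fills=#5x#2:5@98; bids=[-] asks=[#2:5@98 #4:7@99]
After op 6 cancel(order #5): fills=none; bids=[-] asks=[#2:5@98 #4:7@99]
After op 7 [order #6] limit_buy(price=100, qty=7): fills=#6x#2:5@98 #6x#4:2@99; bids=[-] asks=[#4:5@99]
After op 8 [order #7] limit_sell(price=98, qty=5): fills=none; bids=[-] asks=[#7:5@98 #4:5@99]

Answer: 2@99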